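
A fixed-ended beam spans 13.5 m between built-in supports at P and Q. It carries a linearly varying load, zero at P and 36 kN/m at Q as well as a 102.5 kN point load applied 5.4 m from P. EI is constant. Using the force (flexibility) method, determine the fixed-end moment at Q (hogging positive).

Take the two fixed-end moments M_P, M_Q as redundants; the released structure is the simple span PQ.
On the primary (simply-supported) span, the end slopes from the loading are:
  at P: triangular load, peak 36: 7w₀L³/(360EI) = 1722/EI
  at Q: triangular load, peak 36: w₀L³/(45EI) = 1968/EI
  at P: point load 102.5 at a = 5.4: Pab(L + b)/(6LEI) = 1196/EI
  at Q: point load 102.5 at a = 5.4: Pab(L + a)/(6LEI) = 1046/EI
  θ_P0 = 2918/EI,  θ_Q0 = 3014/EI
Flexibility coefficients: a unit moment at one end gives L/(3EI) there and L/(6EI) at the far end, so f₁₁ = f₂₂ = 4.5/EI and f₁₂ = f₂₁ = 2.25/EI.
Compatibility — zero rotation at each built-in end:
  4.5 M_P + 2.25 M_Q = 2918
  2.25 M_P + 4.5 M_Q = 3014
Solving the pair gives M_P = 418 kN·m and M_Q = 460.9 kN·m (hogging).

M_Q = 460.9 kN·m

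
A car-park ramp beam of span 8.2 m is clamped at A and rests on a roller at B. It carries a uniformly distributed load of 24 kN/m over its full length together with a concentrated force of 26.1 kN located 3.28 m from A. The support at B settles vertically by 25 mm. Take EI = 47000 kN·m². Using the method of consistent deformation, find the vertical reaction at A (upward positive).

Take the reaction at B as the redundant and release it; the primary structure is a cantilever fixed at A.
Downward deflection at the released point B due to the loads:
  UDL 24: wL⁴/(8EI) = 13564/EI
  point load 26.1 at a = 3.28: Pa²(3L − a)/(6EI) = 997.8/EI
  δ_0 = 14561/EI
Flexibility coefficient — unit upward force at B: δ_{BB} = L³/(3EI) = 183.8/EI.
With EI = 47000 kN·m²: δ_0 = 0.30982 m and δ_{BB} = 0.00391 m/kN.
Compatibility — the beam at B must follow the support down by 0.025 m: δ_0 − R_B·δ_{BB} = 0.025, so R_B = (0.30982 − 0.025)/0.00391 = 72.84 kN.
Vertical equilibrium: R_A = ΣP − R_B = 222.9 − 72.84 = 150.1 kN.

R_A = 150.1 kN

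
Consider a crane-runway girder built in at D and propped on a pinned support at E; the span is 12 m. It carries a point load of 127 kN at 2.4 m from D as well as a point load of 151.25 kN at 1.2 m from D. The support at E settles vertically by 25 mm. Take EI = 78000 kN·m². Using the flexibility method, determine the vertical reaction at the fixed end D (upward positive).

R_D = 272.3 kN

Choose R_E as the redundant. The primary structure is the cantilever fixed at D.
Deflection at E on the released cantilever, summing each load's contribution:
  point load 127 at a = 2.4: Pa²(3L − a)/(6EI) = 4097/EI
  point load 151.25 at a = 1.2: Pa²(3L − a)/(6EI) = 1263/EI
  δ_0 = 5360/EI
Tip deflection under a unit load at E: L³/(3EI) = 576/EI.
With EI = 78000 kN·m²: δ_0 = 0.068715 m and δ_{EE} = 0.007385 m/kN.
Compatibility — the beam at E must follow the support down by 0.025 m: δ_0 − R_E·δ_{EE} = 0.025, so R_E = (0.068715 − 0.025)/0.007385 = 5.92 kN.
Vertical equilibrium: R_D = ΣP − R_E = 278.2 − 5.92 = 272.3 kN.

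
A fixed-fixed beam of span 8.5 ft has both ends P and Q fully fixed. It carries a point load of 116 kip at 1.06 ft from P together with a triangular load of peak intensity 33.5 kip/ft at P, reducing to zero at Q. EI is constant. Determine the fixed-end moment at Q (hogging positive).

M_Q = 94.1 kip·ft

Take the two fixed-end moments M_P, M_Q as redundants; the released structure is the simple span PQ.
Simple-span end rotations at P and Q under the given loads:
  at P: point load 116 at a = 1.06: Pab(L + b)/(6LEI) = 285.9/EI
  at Q: point load 116 at a = 1.06: Pab(L + a)/(6LEI) = 171.5/EI
  at P: triangular load, peak 33.5: w₀L³/(45EI) = 457.2/EI
  at Q: triangular load, peak 33.5: 7w₀L³/(360EI) = 400/EI
  θ_P0 = 743.1/EI,  θ_Q0 = 571.5/EI
Flexibility coefficients: a unit moment at one end gives L/(3EI) there and L/(6EI) at the far end, so f₁₁ = f₂₂ = 2.833/EI and f₁₂ = f₂₁ = 1.417/EI.
Compatibility — zero rotation at each built-in end:
  2.833 M_P + 1.417 M_Q = 743.1
  1.417 M_P + 2.833 M_Q = 571.5
Solving the pair gives M_P = 215.2 kip·ft and M_Q = 94.1 kip·ft (hogging).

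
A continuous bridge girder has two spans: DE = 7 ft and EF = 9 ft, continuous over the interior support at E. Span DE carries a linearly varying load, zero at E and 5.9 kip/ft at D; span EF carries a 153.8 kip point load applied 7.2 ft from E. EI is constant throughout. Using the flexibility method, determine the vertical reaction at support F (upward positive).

R_F = 113.9 kip

Release continuity at E by inserting a hinge; the redundant is the internal moment M_E. The primary structure is two simply-supported spans DE and EF.
Rotations at E on the released spans (each span's end-slope, ×1/EI):
  span DE: triangular load, peak 5.9: 7w₀L³/(360EI) = 39.35/EI
  span EF: point load 153.8 at a = 7.2: Pab(L + b)/(6LEI) = 398.6/EI
  relative rotation θ_0 = (39.35 + 398.6)/EI = 438/EI
A unit hogging moment at E produces rotation L₁/(3EI) + L₂/(3EI) = 5.333/EI.
Compatibility: M_E·(L₁+L₂)/(3EI) = θ_0, giving M_E = 82.12 kip·ft (hogging).
Span EF, ΣM about F: R_E^{EF}·9 = 276.8 + 82.12, so R_E^{EF} = 39.88 kip and R_F = 153.8 − 39.88 = 113.9 kip.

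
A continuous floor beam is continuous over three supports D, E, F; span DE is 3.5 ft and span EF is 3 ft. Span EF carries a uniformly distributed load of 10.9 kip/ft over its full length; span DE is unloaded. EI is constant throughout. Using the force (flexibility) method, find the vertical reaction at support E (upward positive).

R_E = 19.85 kip

Take M_E as the redundant. Released structure: two simple spans DE and EF with a hinge at E.
Discontinuity in slope at E on the released structure — sum the simple-span end rotations:
  span EF: UDL 10.9: wL³/(24EI) = 12.26/EI
  relative rotation θ_0 = (0 + 12.26)/EI = 12.26/EI
A unit hogging moment at E produces rotation L₁/(3EI) + L₂/(3EI) = 2.167/EI.
Slope continuity at E: θ_0 = M_E·2.167/EI, so M_E = 12.26/2.167 = 5.66 kip·ft (hogging).
Span DE, ΣM about D with M_E applied at E: R_E^{DE}·3.5 = 0 + 5.66, so R_E^{DE} = 1.617 kip and R_D = 0 − 1.617 = -1.617 kip.
Span EF, ΣM about F: R_E^{EF}·3 = 49.05 + 5.66, so R_E^{EF} = 18.24 kip and R_F = 32.7 − 18.24 = 14.46 kip.
R_E = 1.617 + 18.24 = 19.85 kip.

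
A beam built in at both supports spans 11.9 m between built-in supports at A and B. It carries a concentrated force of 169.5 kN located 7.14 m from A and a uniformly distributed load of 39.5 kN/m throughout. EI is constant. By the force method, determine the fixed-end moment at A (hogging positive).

M_A = 659.8 kN·m

Release both end moments; the primary structure is a simply-supported span AB with redundants M_A and M_B.
Simple-span end rotations at A and B under the given loads:
  at A: point load 169.5 at a = 7.14: Pab(L + b)/(6LEI) = 1344/EI
  at B: point load 169.5 at a = 7.14: Pab(L + a)/(6LEI) = 1536/EI
  at A: UDL 39.5: wL³/(24EI) = 2773/EI
  at B: UDL 39.5: wL³/(24EI) = 2773/EI
  θ_A0 = 4118/EI,  θ_B0 = 4310/EI
Flexibility coefficients: a unit moment at one end gives L/(3EI) there and L/(6EI) at the far end, so f₁₁ = f₂₂ = 3.967/EI and f₁₂ = f₂₁ = 1.983/EI.
Compatibility — zero rotation at each built-in end:
  3.967 M_A + 1.983 M_B = 4118
  1.983 M_A + 3.967 M_B = 4310
Solving the pair gives M_A = 659.8 kN·m and M_B = 756.6 kN·m (hogging).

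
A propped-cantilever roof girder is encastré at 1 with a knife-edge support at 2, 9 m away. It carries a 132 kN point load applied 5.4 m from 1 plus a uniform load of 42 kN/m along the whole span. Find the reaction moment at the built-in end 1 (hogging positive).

M_1 = 624.8 kN·m

Release the roller at 2. Primary structure: cantilever fixed at 1.
Downward deflection at the released point 2 due to the loads:
  point load 132 at a = 5.4: Pa²(3L − a)/(6EI) = 13857/EI
  UDL 42: wL⁴/(8EI) = 34445/EI
  δ_0 = 48302/EI
Flexibility coefficient — unit upward force at 2: δ_{22} = L³/(3EI) = 243/EI.
The prop prevents deflection at 2: R_2 = δ_0/δ_{22} = 48302/243 = 198.8 kN.
Moment equilibrium about 1: M_1 = Σ(load moments about 1) − R_2·L = 2414 − 198.8×9 = 624.8 kN·m.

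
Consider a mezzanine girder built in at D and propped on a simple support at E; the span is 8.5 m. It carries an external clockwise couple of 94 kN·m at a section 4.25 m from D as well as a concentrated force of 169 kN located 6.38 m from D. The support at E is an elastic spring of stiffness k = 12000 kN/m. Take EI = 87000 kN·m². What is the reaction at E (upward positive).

R_E = 115.4 kN

Choose R_E as the redundant. The primary structure is the cantilever fixed at D.
Deflection at E on the released cantilever, summing each load's contribution:
  clockwise couple 94 at a = 4.25: M₀a(2L − a)/(2EI) = 2547/EI
  point load 169 at a = 6.38: Pa²(3L − a)/(6EI) = 21921/EI
  δ_0 = 24468/EI
Flexibility coefficient — unit upward force at E: δ_{EE} = L³/(3EI) = 204.7/EI.
With EI = 87000 kN·m²: δ_0 = 0.28124 m and δ_{EE} = 0.002353 m/kN.
Compatibility — the spring shortens by R_E/k under the reaction it provides: δ_0 − R_E·δ_{EE} = R_E/k. With 1/k = 0.000083 m/kN, R_E = δ_0 / (δ_{EE} + 1/k) = 0.28124 / (0.002353 + 0.000083) = 115.4 kN.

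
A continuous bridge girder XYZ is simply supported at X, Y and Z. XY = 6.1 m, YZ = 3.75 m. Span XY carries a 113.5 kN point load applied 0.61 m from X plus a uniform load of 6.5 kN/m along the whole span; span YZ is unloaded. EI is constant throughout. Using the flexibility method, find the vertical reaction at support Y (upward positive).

R_Y = 48.38 kN

Release continuity at Y by inserting a hinge; the redundant is the internal moment M_Y. The primary structure is two simply-supported spans XY and YZ.
Discontinuity in slope at Y on the released structure — sum the simple-span end rotations:
  span XY: point load 113.5 at a = 0.61: Pab(L + a)/(6LEI) = 69.69/EI
  span XY: UDL 6.5: wL³/(24EI) = 61.47/EI
  relative rotation θ_0 = (131.2 + 0)/EI = 131.2/EI
A unit hogging moment at Y produces rotation L₁/(3EI) + L₂/(3EI) = 3.283/EI.
Slope continuity at Y: θ_0 = M_Y·3.283/EI, so M_Y = 131.2/3.283 = 39.95 kN·m (hogging).
Span XY, ΣM about X with M_Y applied at Y: R_Y^{XY}·6.1 = 190.2 + 39.95, so R_Y^{XY} = 37.72 kN and R_X = 153.2 − 37.72 = 115.4 kN.
Span YZ, ΣM about Z: R_Y^{YZ}·3.75 = 0 + 39.95, so R_Y^{YZ} = 10.65 kN and R_Z = 0 − 10.65 = -10.65 kN.
R_Y = 37.72 + 10.65 = 48.38 kN.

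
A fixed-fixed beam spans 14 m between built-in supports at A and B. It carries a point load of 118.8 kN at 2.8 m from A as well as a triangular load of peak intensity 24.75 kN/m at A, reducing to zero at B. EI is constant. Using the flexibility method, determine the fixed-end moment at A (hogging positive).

M_A = 455.4 kN·m

Take the two fixed-end moments M_A, M_B as redundants; the released structure is the simple span AB.
On the primary (simply-supported) span, the end slopes from the loading are:
  at A: point load 118.8 at a = 2.8: Pab(L + b)/(6LEI) = 1118/EI
  at B: point load 118.8 at a = 2.8: Pab(L + a)/(6LEI) = 745.1/EI
  at A: triangular load, peak 24.75: w₀L³/(45EI) = 1509/EI
  at B: triangular load, peak 24.75: 7w₀L³/(360EI) = 1321/EI
  θ_A0 = 2627/EI,  θ_B0 = 2066/EI
Flexibility coefficients: a unit moment at one end gives L/(3EI) there and L/(6EI) at the far end, so f₁₁ = f₂₂ = 4.667/EI and f₁₂ = f₂₁ = 2.333/EI.
Compatibility — zero rotation at each built-in end:
  4.667 M_A + 2.333 M_B = 2627
  2.333 M_A + 4.667 M_B = 2066
Solving the pair gives M_A = 455.4 kN·m and M_B = 214.9 kN·m (hogging).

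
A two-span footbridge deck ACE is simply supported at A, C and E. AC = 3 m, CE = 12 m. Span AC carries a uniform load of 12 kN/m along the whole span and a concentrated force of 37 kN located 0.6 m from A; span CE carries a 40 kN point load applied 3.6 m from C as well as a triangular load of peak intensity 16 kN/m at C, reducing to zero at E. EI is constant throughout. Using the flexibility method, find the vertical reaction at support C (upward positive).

Release continuity at C by inserting a hinge; the redundant is the internal moment M_C. The primary structure is two simply-supported spans AC and CE.
End slopes at the hinge C, treating each span as simply supported:
  span AC: UDL 12: wL³/(24EI) = 13.5/EI
  span AC: point load 37 at a = 0.6: Pab(L + a)/(6LEI) = 10.66/EI
  span CE: point load 40 at a = 3.6: Pab(L + b)/(6LEI) = 342.7/EI
  span CE: triangular load, peak 16: w₀L³/(45EI) = 614.4/EI
  relative rotation θ_0 = (24.16 + 957.1)/EI = 981.3/EI
A unit hogging moment at C produces rotation L₁/(3EI) + L₂/(3EI) = 5/EI.
Compatibility: M_C·(L₁+L₂)/(3EI) = θ_0, giving M_C = 196.3 kN·m (hogging).
Span AC, ΣM about A with M_C applied at C: R_C^{AC}·3 = 76.2 + 196.3, so R_C^{AC} = 90.82 kN and R_A = 73 − 90.82 = -17.82 kN.
Span CE, ΣM about E: R_C^{CE}·12 = 1104 + 196.3, so R_C^{CE} = 108.4 kN and R_E = 136 − 108.4 = 27.65 kN.
R_C = 90.82 + 108.4 = 199.2 kN.

R_C = 199.2 kN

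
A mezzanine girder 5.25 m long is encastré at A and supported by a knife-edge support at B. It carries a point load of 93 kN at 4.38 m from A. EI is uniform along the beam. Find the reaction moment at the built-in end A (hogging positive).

Choose R_B as the redundant. The primary structure is the cantilever fixed at A.
Deflection at B on the released cantilever, summing each load's contribution:
  point load 93 at a = 4.38: Pa²(3L − a)/(6EI) = 3381/EI
Flexibility coefficient — unit upward force at B: δ_{BB} = L³/(3EI) = 48.23/EI.
Compatibility at B: δ_0 − R_B·δ_{BB} = 0, so R_B = 3381/48.23 = 70.09 kN.
Moment equilibrium about A: M_A = Σ(load moments about A) − R_B·L = 407.3 − 70.09×5.25 = 39.34 kN·m.

M_A = 39.34 kN·m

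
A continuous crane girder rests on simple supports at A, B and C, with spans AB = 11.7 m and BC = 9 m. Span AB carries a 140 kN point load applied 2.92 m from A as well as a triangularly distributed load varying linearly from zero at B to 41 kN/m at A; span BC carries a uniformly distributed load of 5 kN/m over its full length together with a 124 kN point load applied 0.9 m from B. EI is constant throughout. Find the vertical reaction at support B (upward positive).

Release continuity at B by inserting a hinge; the redundant is the internal moment M_B. The primary structure is two simply-supported spans AB and BC.
Rotations at B on the released spans (each span's end-slope, ×1/EI):
  span AB: point load 140 at a = 2.92: Pab(L + a)/(6LEI) = 747.5/EI
  span AB: triangular load, peak 41: 7w₀L³/(360EI) = 1277/EI
  span BC: UDL 5: wL³/(24EI) = 151.9/EI
  span BC: point load 124 at a = 0.9: Pab(L + b)/(6LEI) = 286.3/EI
  relative rotation θ_0 = (2024 + 438.1)/EI = 2462/EI
A unit hogging moment at B produces rotation L₁/(3EI) + L₂/(3EI) = 6.9/EI.
Compatibility: M_B·(L₁+L₂)/(3EI) = θ_0, giving M_B = 356.9 kN·m (hogging).
Span AB, ΣM about A with M_B applied at B: R_B^{AB}·11.7 = 1344 + 356.9, so R_B^{AB} = 145.4 kN and R_A = 379.9 − 145.4 = 234.5 kN.
Span BC, ΣM about C: R_B^{BC}·9 = 1207 + 356.9, so R_B^{BC} = 173.8 kN and R_C = 169 − 173.8 = -4.753 kN.
R_B = 145.4 + 173.8 = 319.1 kN.

R_B = 319.1 kN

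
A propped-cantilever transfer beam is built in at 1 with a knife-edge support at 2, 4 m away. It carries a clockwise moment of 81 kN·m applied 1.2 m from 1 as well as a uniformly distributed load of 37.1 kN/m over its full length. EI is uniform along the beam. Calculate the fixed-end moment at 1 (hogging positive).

Choose R_2 as the redundant. The primary structure is the cantilever fixed at 1.
Deflection at 2 on the released cantilever, summing each load's contribution:
  clockwise couple 81 at a = 1.2: M₀a(2L − a)/(2EI) = 330.5/EI
  UDL 37.1: wL⁴/(8EI) = 1187/EI
  δ_0 = 1518/EI
Tip deflection under a unit load at 2: L³/(3EI) = 21.33/EI.
Compatibility at 2: δ_0 − R_2·δ_{22} = 0, so R_2 = 1518/21.33 = 71.14 kN.
Moment equilibrium about 1: M_1 = Σ(load moments about 1) − R_2·L = 377.8 − 71.14×4 = 93.23 kN·m.

M_1 = 93.23 kN·m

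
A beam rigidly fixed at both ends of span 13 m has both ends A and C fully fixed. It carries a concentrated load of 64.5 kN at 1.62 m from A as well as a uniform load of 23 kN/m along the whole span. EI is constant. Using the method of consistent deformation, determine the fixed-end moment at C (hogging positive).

M_C = 335.3 kN·m

Take the two fixed-end moments M_A, M_C as redundants; the released structure is the simple span AC.
End rotations of the released simple span under the applied load (×1/EI):
  at A: point load 64.5 at a = 1.62: Pab(L + b)/(6LEI) = 371.7/EI
  at C: point load 64.5 at a = 1.62: Pab(L + a)/(6LEI) = 222.9/EI
  at A: UDL 23: wL³/(24EI) = 2105/EI
  at C: UDL 23: wL³/(24EI) = 2105/EI
  θ_A0 = 2477/EI,  θ_C0 = 2328/EI
Flexibility coefficients: a unit moment at one end gives L/(3EI) there and L/(6EI) at the far end, so f₁₁ = f₂₂ = 4.333/EI and f₁₂ = f₂₁ = 2.167/EI.
Compatibility — zero rotation at each built-in end:
  4.333 M_A + 2.167 M_C = 2477
  2.167 M_A + 4.333 M_C = 2328
Solving the pair gives M_A = 404 kN·m and M_C = 335.3 kN·m (hogging).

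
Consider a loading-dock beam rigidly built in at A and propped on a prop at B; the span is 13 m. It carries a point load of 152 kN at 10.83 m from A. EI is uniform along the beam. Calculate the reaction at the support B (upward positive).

Take the reaction at B as the redundant and release it; the primary structure is a cantilever fixed at A.
Primary-structure tip deflection at B by superposition:
  point load 152 at a = 10.83: Pa²(3L − a)/(6EI) = 83702/EI
Tip deflection under a unit load at B: L³/(3EI) = 732.3/EI.
Compatibility at B: δ_0 − R_B·δ_{BB} = 0, so R_B = 83702/732.3 = 114.3 kN.

R_B = 114.3 kN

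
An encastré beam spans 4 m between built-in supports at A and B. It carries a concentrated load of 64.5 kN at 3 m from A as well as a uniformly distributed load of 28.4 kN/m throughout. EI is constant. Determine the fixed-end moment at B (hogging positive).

Take the two fixed-end moments M_A, M_B as redundants; the released structure is the simple span AB.
On the primary (simply-supported) span, the end slopes from the loading are:
  at A: point load 64.5 at a = 3: Pab(L + b)/(6LEI) = 40.31/EI
  at B: point load 64.5 at a = 3: Pab(L + a)/(6LEI) = 56.44/EI
  at A: UDL 28.4: wL³/(24EI) = 75.73/EI
  at B: UDL 28.4: wL³/(24EI) = 75.73/EI
  θ_A0 = 116/EI,  θ_B0 = 132.2/EI
Flexibility coefficients: a unit moment at one end gives L/(3EI) there and L/(6EI) at the far end, so f₁₁ = f₂₂ = 1.333/EI and f₁₂ = f₂₁ = 0.6667/EI.
Compatibility — zero rotation at each built-in end:
  1.333 M_A + 0.6667 M_B = 116
  0.6667 M_A + 1.333 M_B = 132.2
Solving the pair gives M_A = 49.96 kN·m and M_B = 74.15 kN·m (hogging).

M_B = 74.15 kN·m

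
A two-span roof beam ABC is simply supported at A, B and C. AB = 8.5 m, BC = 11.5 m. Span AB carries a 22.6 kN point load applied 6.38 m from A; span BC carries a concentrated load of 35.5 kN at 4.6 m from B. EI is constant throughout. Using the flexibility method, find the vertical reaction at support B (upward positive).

Release continuity at B by inserting a hinge; the redundant is the internal moment M_B. The primary structure is two simply-supported spans AB and BC.
Rotations at B on the released spans (each span's end-slope, ×1/EI):
  span AB: point load 22.6 at a = 6.38: Pab(L + a)/(6LEI) = 89.19/EI
  span BC: point load 35.5 at a = 4.6: Pab(L + b)/(6LEI) = 300.5/EI
  relative rotation θ_0 = (89.19 + 300.5)/EI = 389.7/EI
A unit hogging moment at B produces rotation L₁/(3EI) + L₂/(3EI) = 6.667/EI.
Compatibility: M_B·(L₁+L₂)/(3EI) = θ_0, giving M_B = 58.45 kN·m (hogging).
Span AB, ΣM about A with M_B applied at B: R_B^{AB}·8.5 = 144.2 + 58.45, so R_B^{AB} = 23.84 kN and R_A = 22.6 − 23.84 = -1.24 kN.
Span BC, ΣM about C: R_B^{BC}·11.5 = 244.9 + 58.45, so R_B^{BC} = 26.38 kN and R_C = 35.5 − 26.38 = 9.118 kN.
R_B = 23.84 + 26.38 = 50.22 kN.

R_B = 50.22 kN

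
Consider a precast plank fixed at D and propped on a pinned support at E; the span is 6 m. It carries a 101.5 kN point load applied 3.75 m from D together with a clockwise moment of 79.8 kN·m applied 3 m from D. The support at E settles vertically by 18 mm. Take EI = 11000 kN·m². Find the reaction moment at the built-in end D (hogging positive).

M_D = 104.7 kN·m

Remove the prop at E; the released (primary) structure is a cantilever built in at D.
Free-end deflection of the primary structure under the applied loading (downward +):
  point load 101.5 at a = 3.75: Pa²(3L − a)/(6EI) = 3390/EI
  clockwise couple 79.8 at a = 3: M₀a(2L − a)/(2EI) = 1077/EI
  δ_0 = 4467/EI
Tip deflection under a unit load at E: L³/(3EI) = 72/EI.
With EI = 11000 kN·m²: δ_0 = 0.40611 m and δ_{EE} = 0.006545 m/kN.
Compatibility — the beam at E must follow the support down by 0.018 m: δ_0 − R_E·δ_{EE} = 0.018, so R_E = (0.40611 − 0.018)/0.006545 = 59.3 kN.
Moment equilibrium about D: M_D = Σ(load moments about D) − R_E·L = 460.4 − 59.3×6 = 104.7 kN·m.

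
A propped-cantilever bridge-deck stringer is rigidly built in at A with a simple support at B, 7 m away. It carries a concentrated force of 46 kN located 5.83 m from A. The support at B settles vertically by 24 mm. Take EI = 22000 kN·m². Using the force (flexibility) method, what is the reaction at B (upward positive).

R_B = 29.96 kN

Take the reaction at B as the redundant and release it; the primary structure is a cantilever fixed at A.
Downward deflection at the released point B due to the loads:
  point load 46 at a = 5.83: Pa²(3L − a)/(6EI) = 3953/EI
Flexibility coefficient — unit upward force at B: δ_{BB} = L³/(3EI) = 114.3/EI.
With EI = 22000 kN·m²: δ_0 = 0.17968 m and δ_{BB} = 0.005197 m/kN.
Compatibility — the beam at B must follow the support down by 0.024 m: δ_0 − R_B·δ_{BB} = 0.024, so R_B = (0.17968 − 0.024)/0.005197 = 29.96 kN.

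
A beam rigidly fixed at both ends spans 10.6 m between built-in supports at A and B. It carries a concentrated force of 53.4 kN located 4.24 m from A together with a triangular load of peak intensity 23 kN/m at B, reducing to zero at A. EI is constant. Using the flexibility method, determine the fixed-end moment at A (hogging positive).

M_A = 167.7 kN·m

Release both end moments; the primary structure is a simply-supported span AB with redundants M_A and M_B.
Simple-span end rotations at A and B under the given loads:
  at A: point load 53.4 at a = 4.24: Pab(L + b)/(6LEI) = 384/EI
  at B: point load 53.4 at a = 4.24: Pab(L + a)/(6LEI) = 336/EI
  at A: triangular load, peak 23: 7w₀L³/(360EI) = 532.6/EI
  at B: triangular load, peak 23: w₀L³/(45EI) = 608.7/EI
  θ_A0 = 916.7/EI,  θ_B0 = 944.7/EI
Flexibility coefficients: a unit moment at one end gives L/(3EI) there and L/(6EI) at the far end, so f₁₁ = f₂₂ = 3.533/EI and f₁₂ = f₂₁ = 1.767/EI.
Compatibility — zero rotation at each built-in end:
  3.533 M_A + 1.767 M_B = 916.7
  1.767 M_A + 3.533 M_B = 944.7
Solving the pair gives M_A = 167.7 kN·m and M_B = 183.6 kN·m (hogging).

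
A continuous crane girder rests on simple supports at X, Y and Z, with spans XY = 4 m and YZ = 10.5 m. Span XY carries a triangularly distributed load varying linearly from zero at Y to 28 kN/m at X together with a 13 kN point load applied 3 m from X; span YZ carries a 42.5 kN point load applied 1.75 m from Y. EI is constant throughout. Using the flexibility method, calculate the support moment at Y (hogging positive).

M_Y = 50.7 kN·m

Take M_Y as the redundant. Released structure: two simple spans XY and YZ with a hinge at Y.
End slopes at the hinge Y, treating each span as simply supported:
  span XY: triangular load, peak 28: 7w₀L³/(360EI) = 34.84/EI
  span XY: point load 13 at a = 3: Pab(L + a)/(6LEI) = 11.38/EI
  span YZ: point load 42.5 at a = 1.75: Pab(L + b)/(6LEI) = 198.8/EI
  relative rotation θ_0 = (46.22 + 198.8)/EI = 245.1/EI
A unit hogging moment at Y produces rotation L₁/(3EI) + L₂/(3EI) = 4.833/EI.
Slope continuity at Y: θ_0 = M_Y·4.833/EI, so M_Y = 245.1/4.833 = 50.7 kN·m (hogging).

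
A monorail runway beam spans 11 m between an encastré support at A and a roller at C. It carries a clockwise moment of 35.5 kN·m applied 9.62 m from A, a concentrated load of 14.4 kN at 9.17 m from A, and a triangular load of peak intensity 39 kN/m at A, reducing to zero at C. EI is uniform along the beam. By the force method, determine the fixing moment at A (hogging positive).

M_A = 310.5 kN·m

Choose R_C as the redundant. The primary structure is the cantilever fixed at A.
Deflection at C on the released cantilever, summing each load's contribution:
  clockwise couple 35.5 at a = 9.62: M₀a(2L − a)/(2EI) = 2114/EI
  point load 14.4 at a = 9.17: Pa²(3L − a)/(6EI) = 4809/EI
  triangular load, peak 39 at the fixed end: w₀L⁴/(30EI) = 19033/EI
  δ_0 = 25956/EI
Flexibility coefficient — unit upward force at C: δ_{CC} = L³/(3EI) = 443.7/EI.
Compatibility at C: δ_0 − R_C·δ_{CC} = 0, so R_C = 25956/443.7 = 58.5 kN.
Moment equilibrium about A: M_A = Σ(load moments about A) − R_C·L = 954 − 58.5×11 = 310.5 kN·m.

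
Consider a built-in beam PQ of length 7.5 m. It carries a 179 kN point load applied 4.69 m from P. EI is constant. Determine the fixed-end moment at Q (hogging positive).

M_Q = 196.7 kN·m

Release both end moments; the primary structure is a simply-supported span PQ with redundants M_P and M_Q.
On the primary (simply-supported) span, the end slopes from the loading are:
  at P: point load 179 at a = 4.69: Pab(L + b)/(6LEI) = 540.5/EI
  at Q: point load 179 at a = 4.69: Pab(L + a)/(6LEI) = 639/EI
  θ_P0 = 540.5/EI,  θ_Q0 = 639/EI
Flexibility coefficients: a unit moment at one end gives L/(3EI) there and L/(6EI) at the far end, so f₁₁ = f₂₂ = 2.5/EI and f₁₂ = f₂₁ = 1.25/EI.
Compatibility — zero rotation at each built-in end:
  2.5 M_P + 1.25 M_Q = 540.5
  1.25 M_P + 2.5 M_Q = 639
Solving the pair gives M_P = 117.8 kN·m and M_Q = 196.7 kN·m (hogging).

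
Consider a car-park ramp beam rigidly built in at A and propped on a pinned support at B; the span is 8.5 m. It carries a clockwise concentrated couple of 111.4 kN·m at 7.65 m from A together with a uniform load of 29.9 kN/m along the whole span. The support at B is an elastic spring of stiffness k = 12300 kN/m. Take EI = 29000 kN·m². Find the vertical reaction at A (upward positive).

Release the roller at B. Primary structure: cantilever fixed at A.
Free-end deflection of the primary structure under the applied loading (downward +):
  clockwise couple 111.4 at a = 7.65: M₀a(2L − a)/(2EI) = 3984/EI
  UDL 29.9: wL⁴/(8EI) = 19510/EI
  δ_0 = 23494/EI
Tip deflection under a unit load at B: L³/(3EI) = 204.7/EI.
With EI = 29000 kN·m²: δ_0 = 0.81014 m and δ_{BB} = 0.007059 m/kN.
Compatibility — the spring shortens by R_B/k under the reaction it provides: δ_0 − R_B·δ_{BB} = R_B/k. With 1/k = 0.000081 m/kN, R_B = δ_0 / (δ_{BB} + 1/k) = 0.81014 / (0.007059 + 0.000081) = 113.5 kN.
Vertical equilibrium: R_A = ΣP − R_B = 254.2 − 113.5 = 140.7 kN.

R_A = 140.7 kN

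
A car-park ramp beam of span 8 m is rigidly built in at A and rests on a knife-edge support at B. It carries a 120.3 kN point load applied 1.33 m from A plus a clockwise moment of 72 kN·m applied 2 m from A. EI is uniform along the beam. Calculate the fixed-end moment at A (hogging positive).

M_A = 147.1 kN·m

Choose R_B as the redundant. The primary structure is the cantilever fixed at A.
Deflection at B on the released cantilever, summing each load's contribution:
  point load 120.3 at a = 1.33: Pa²(3L − a)/(6EI) = 804/EI
  clockwise couple 72 at a = 2: M₀a(2L − a)/(2EI) = 1008/EI
  δ_0 = 1812/EI
Tip deflection under a unit load at B: L³/(3EI) = 170.7/EI.
Compatibility at B: δ_0 − R_B·δ_{BB} = 0, so R_B = 1812/170.7 = 10.62 kN.
Moment equilibrium about A: M_A = Σ(load moments about A) − R_B·L = 232 − 10.62×8 = 147.1 kN·m.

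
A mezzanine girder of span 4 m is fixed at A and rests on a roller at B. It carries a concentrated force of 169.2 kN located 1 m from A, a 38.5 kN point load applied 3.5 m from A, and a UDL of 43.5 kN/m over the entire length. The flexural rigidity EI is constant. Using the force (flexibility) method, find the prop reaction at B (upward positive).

Take the reaction at B as the redundant and release it; the primary structure is a cantilever fixed at A.
Primary-structure tip deflection at B by superposition:
  point load 169.2 at a = 1: Pa²(3L − a)/(6EI) = 310.2/EI
  point load 38.5 at a = 3.5: Pa²(3L − a)/(6EI) = 668.1/EI
  UDL 43.5: wL⁴/(8EI) = 1392/EI
  δ_0 = 2370/EI
Flexibility coefficient — unit upward force at B: δ_{BB} = L³/(3EI) = 21.33/EI.
The prop prevents deflection at B: R_B = δ_0/δ_{BB} = 2370/21.33 = 111.1 kN.

R_B = 111.1 kN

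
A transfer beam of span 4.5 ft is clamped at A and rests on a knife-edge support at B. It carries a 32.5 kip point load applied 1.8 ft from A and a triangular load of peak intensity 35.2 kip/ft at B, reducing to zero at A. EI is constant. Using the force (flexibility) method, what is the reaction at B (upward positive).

R_B = 50.32 kip

Choose R_B as the redundant. The primary structure is the cantilever fixed at A.
Free-end deflection of the primary structure under the applied loading (downward +):
  point load 32.5 at a = 1.8: Pa²(3L − a)/(6EI) = 205.3/EI
  triangular load, peak 35.2 at the free end: 11w₀L⁴/(120EI) = 1323/EI
  δ_0 = 1528/EI
Tip deflection under a unit load at B: L³/(3EI) = 30.38/EI.
The prop prevents deflection at B: R_B = δ_0/δ_{BB} = 1528/30.38 = 50.32 kip.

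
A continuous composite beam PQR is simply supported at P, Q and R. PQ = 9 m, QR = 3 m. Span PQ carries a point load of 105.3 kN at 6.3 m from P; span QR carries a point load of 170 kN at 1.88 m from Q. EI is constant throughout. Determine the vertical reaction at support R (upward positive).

R_R = 57.41 kN

Insert a hinge at Q; M_Q is the redundant, and each span becomes simply supported.
End slopes at the hinge Q, treating each span as simply supported:
  span PQ: point load 105.3 at a = 6.3: Pab(L + a)/(6LEI) = 507.5/EI
  span QR: point load 170 at a = 1.88: Pab(L + b)/(6LEI) = 81.93/EI
  relative rotation θ_0 = (507.5 + 81.93)/EI = 589.4/EI
A unit hogging moment at Q produces rotation L₁/(3EI) + L₂/(3EI) = 4/EI.
Slope continuity at Q: θ_0 = M_Q·4/EI, so M_Q = 589.4/4 = 147.4 kN·m (hogging).
Span QR, ΣM about R: R_Q^{QR}·3 = 190.4 + 147.4, so R_Q^{QR} = 112.6 kN and R_R = 170 − 112.6 = 57.41 kN.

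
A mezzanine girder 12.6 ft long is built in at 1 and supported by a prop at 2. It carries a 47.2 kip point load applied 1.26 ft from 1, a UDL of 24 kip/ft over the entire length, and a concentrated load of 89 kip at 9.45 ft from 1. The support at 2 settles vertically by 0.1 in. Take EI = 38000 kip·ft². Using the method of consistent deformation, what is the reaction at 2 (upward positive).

Release the roller at 2. Primary structure: cantilever fixed at 1.
Downward deflection at the released point 2 due to the loads:
  point load 47.2 at a = 1.26: Pa²(3L − a)/(6EI) = 456.4/EI
  UDL 24: wL⁴/(8EI) = 75614/EI
  point load 89 at a = 9.45: Pa²(3L − a)/(6EI) = 37554/EI
  δ_0 = 113624/EI
Flexibility coefficient — unit upward force at 2: δ_{22} = L³/(3EI) = 666.8/EI.
With EI = 38000 kip·ft²: δ_0 = 2.9901 ft and δ_{22} = 0.017547 ft/kip.
Compatibility — the beam at 2 must follow the support down by 0.008333 ft: δ_0 − R_2·δ_{22} = 0.008333, so R_2 = (2.9901 − 0.008333)/0.017547 = 169.9 kip.

R_2 = 169.9 kip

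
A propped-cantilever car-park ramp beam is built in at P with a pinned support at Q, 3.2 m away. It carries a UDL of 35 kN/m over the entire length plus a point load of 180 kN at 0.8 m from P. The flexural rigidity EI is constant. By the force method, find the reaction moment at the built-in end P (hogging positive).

Remove the prop at Q; the released (primary) structure is a cantilever built in at P.
Free-end deflection of the primary structure under the applied loading (downward +):
  UDL 35: wL⁴/(8EI) = 458.8/EI
  point load 180 at a = 0.8: Pa²(3L − a)/(6EI) = 169/EI
  δ_0 = 627.7/EI
Tip deflection under a unit load at Q: L³/(3EI) = 10.92/EI.
The prop prevents deflection at Q: R_Q = δ_0/δ_{QQ} = 627.7/10.92 = 57.47 kN.
Moment equilibrium about P: M_P = Σ(load moments about P) − R_Q·L = 323.2 − 57.47×3.2 = 139.3 kN·m.

M_P = 139.3 kN·m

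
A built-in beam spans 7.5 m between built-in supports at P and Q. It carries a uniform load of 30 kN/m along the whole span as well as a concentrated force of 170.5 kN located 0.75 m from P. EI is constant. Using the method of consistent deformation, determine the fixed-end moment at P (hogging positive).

Take the two fixed-end moments M_P, M_Q as redundants; the released structure is the simple span PQ.
End rotations of the released simple span under the applied load (×1/EI):
  at P: UDL 30: wL³/(24EI) = 527.3/EI
  at Q: UDL 30: wL³/(24EI) = 527.3/EI
  at P: point load 170.5 at a = 0.75: Pab(L + b)/(6LEI) = 273.3/EI
  at Q: point load 170.5 at a = 0.75: Pab(L + a)/(6LEI) = 158.2/EI
  θ_P0 = 800.7/EI,  θ_Q0 = 685.6/EI
Flexibility coefficients: a unit moment at one end gives L/(3EI) there and L/(6EI) at the far end, so f₁₁ = f₂₂ = 2.5/EI and f₁₂ = f₂₁ = 1.25/EI.
Compatibility — zero rotation at each built-in end:
  2.5 M_P + 1.25 M_Q = 800.7
  1.25 M_P + 2.5 M_Q = 685.6
Solving the pair gives M_P = 244.2 kN·m and M_Q = 152.1 kN·m (hogging).

M_P = 244.2 kN·m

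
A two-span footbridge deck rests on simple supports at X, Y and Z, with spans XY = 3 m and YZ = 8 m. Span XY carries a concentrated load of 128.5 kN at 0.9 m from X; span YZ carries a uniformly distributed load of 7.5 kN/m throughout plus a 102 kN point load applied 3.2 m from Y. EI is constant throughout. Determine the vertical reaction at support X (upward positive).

R_X = 32.64 kN

Release continuity at Y by inserting a hinge; the redundant is the internal moment M_Y. The primary structure is two simply-supported spans XY and YZ.
Discontinuity in slope at Y on the released structure — sum the simple-span end rotations:
  span XY: point load 128.5 at a = 0.9: Pab(L + a)/(6LEI) = 52.62/EI
  span YZ: UDL 7.5: wL³/(24EI) = 160/EI
  span YZ: point load 102 at a = 3.2: Pab(L + b)/(6LEI) = 417.8/EI
  relative rotation θ_0 = (52.62 + 577.8)/EI = 630.4/EI
A unit hogging moment at Y produces rotation L₁/(3EI) + L₂/(3EI) = 3.667/EI.
Compatibility: M_Y·(L₁+L₂)/(3EI) = θ_0, giving M_Y = 171.9 kN·m (hogging).
Span XY, ΣM about X with M_Y applied at Y: R_Y^{XY}·3 = 115.7 + 171.9, so R_Y^{XY} = 95.86 kN and R_X = 128.5 − 95.86 = 32.64 kN.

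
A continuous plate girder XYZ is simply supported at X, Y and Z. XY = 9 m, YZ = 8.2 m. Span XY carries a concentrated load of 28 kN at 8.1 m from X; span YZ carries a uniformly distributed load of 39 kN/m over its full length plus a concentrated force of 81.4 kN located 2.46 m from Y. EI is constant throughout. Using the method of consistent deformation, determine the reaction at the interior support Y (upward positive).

Insert a hinge at Y; M_Y is the redundant, and each span becomes simply supported.
Discontinuity in slope at Y on the released structure — sum the simple-span end rotations:
  span XY: point load 28 at a = 8.1: Pab(L + a)/(6LEI) = 64.64/EI
  span YZ: UDL 39: wL³/(24EI) = 896/EI
  span YZ: point load 81.4 at a = 2.46: Pab(L + b)/(6LEI) = 325.7/EI
  relative rotation θ_0 = (64.64 + 1222)/EI = 1286/EI
A unit hogging moment at Y produces rotation L₁/(3EI) + L₂/(3EI) = 5.733/EI.
Compatibility: M_Y·(L₁+L₂)/(3EI) = θ_0, giving M_Y = 224.4 kN·m (hogging).
Span XY, ΣM about X with M_Y applied at Y: R_Y^{XY}·9 = 226.8 + 224.4, so R_Y^{XY} = 50.13 kN and R_X = 28 − 50.13 = -22.13 kN.
Span YZ, ΣM about Z: R_Y^{YZ}·8.2 = 1778 + 224.4, so R_Y^{YZ} = 244.2 kN and R_Z = 401.2 − 244.2 = 157 kN.
R_Y = 50.13 + 244.2 = 294.4 kN.

R_Y = 294.4 kN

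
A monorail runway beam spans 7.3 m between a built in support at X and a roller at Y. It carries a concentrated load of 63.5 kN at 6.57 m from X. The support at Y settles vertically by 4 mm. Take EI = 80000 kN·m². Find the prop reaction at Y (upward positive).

Take the reaction at Y as the redundant and release it; the primary structure is a cantilever fixed at X.
Free-end deflection of the primary structure under the applied loading (downward +):
  point load 63.5 at a = 6.57: Pa²(3L − a)/(6EI) = 7003/EI
Flexibility coefficient — unit upward force at Y: δ_{YY} = L³/(3EI) = 129.7/EI.
With EI = 80000 kN·m²: δ_0 = 0.08754 m and δ_{YY} = 0.001621 m/kN.
Compatibility — the beam at Y must follow the support down by 0.004 m: δ_0 − R_Y·δ_{YY} = 0.004, so R_Y = (0.08754 − 0.004)/0.001621 = 51.54 kN.

R_Y = 51.54 kN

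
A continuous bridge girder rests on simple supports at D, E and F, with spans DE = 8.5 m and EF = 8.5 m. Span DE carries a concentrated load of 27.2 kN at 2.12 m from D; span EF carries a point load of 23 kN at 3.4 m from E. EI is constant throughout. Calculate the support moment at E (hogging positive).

M_E = 32.29 kN·m

Insert a hinge at E; M_E is the redundant, and each span becomes simply supported.
Rotations at E on the released spans (each span's end-slope, ×1/EI):
  span DE: point load 27.2 at a = 2.12: Pab(L + a)/(6LEI) = 76.61/EI
  span EF: point load 23 at a = 3.4: Pab(L + b)/(6LEI) = 106.4/EI
  relative rotation θ_0 = (76.61 + 106.4)/EI = 183/EI
A unit hogging moment at E produces rotation L₁/(3EI) + L₂/(3EI) = 5.667/EI.
Compatibility: M_E·(L₁+L₂)/(3EI) = θ_0, giving M_E = 32.29 kN·m (hogging).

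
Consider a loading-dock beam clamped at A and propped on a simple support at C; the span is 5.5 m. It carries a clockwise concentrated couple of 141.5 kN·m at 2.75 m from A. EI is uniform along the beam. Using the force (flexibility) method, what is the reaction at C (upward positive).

R_C = 28.94 kN

Take the reaction at C as the redundant and release it; the primary structure is a cantilever fixed at A.
Free-end deflection of the primary structure under the applied loading (downward +):
  clockwise couple 141.5 at a = 2.75: M₀a(2L − a)/(2EI) = 1605/EI
Tip deflection under a unit load at C: L³/(3EI) = 55.46/EI.
The prop prevents deflection at C: R_C = δ_0/δ_{CC} = 1605/55.46 = 28.94 kN.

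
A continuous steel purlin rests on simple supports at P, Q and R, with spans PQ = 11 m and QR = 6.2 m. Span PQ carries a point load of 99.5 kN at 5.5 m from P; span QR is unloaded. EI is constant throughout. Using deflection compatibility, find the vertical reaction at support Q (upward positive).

R_Q = 82.85 kN

Release continuity at Q by inserting a hinge; the redundant is the internal moment M_Q. The primary structure is two simply-supported spans PQ and QR.
Discontinuity in slope at Q on the released structure — sum the simple-span end rotations:
  span PQ: point load 99.5 at a = 5.5: Pab(L + a)/(6LEI) = 752.5/EI
  relative rotation θ_0 = (752.5 + 0)/EI = 752.5/EI
A unit hogging moment at Q produces rotation L₁/(3EI) + L₂/(3EI) = 5.733/EI.
Slope continuity at Q: θ_0 = M_Q·5.733/EI, so M_Q = 752.5/5.733 = 131.2 kN·m (hogging).
Span PQ, ΣM about P with M_Q applied at Q: R_Q^{PQ}·11 = 547.2 + 131.2, so R_Q^{PQ} = 61.68 kN and R_P = 99.5 − 61.68 = 37.82 kN.
Span QR, ΣM about R: R_Q^{QR}·6.2 = 0 + 131.2, so R_Q^{QR} = 21.17 kN and R_R = 0 − 21.17 = -21.17 kN.
R_Q = 61.68 + 21.17 = 82.85 kN.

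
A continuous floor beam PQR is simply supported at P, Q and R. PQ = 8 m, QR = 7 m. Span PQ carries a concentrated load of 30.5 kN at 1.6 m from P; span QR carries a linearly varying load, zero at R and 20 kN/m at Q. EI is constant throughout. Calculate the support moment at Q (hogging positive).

Take M_Q as the redundant. Released structure: two simple spans PQ and QR with a hinge at Q.
Rotations at Q on the released spans (each span's end-slope, ×1/EI):
  span PQ: point load 30.5 at a = 1.6: Pab(L + a)/(6LEI) = 62.46/EI
  span QR: triangular load, peak 20: w₀L³/(45EI) = 152.4/EI
  relative rotation θ_0 = (62.46 + 152.4)/EI = 214.9/EI
A unit hogging moment at Q produces rotation L₁/(3EI) + L₂/(3EI) = 5/EI.
Compatibility: M_Q·(L₁+L₂)/(3EI) = θ_0, giving M_Q = 42.98 kN·m (hogging).

M_Q = 42.98 kN·m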